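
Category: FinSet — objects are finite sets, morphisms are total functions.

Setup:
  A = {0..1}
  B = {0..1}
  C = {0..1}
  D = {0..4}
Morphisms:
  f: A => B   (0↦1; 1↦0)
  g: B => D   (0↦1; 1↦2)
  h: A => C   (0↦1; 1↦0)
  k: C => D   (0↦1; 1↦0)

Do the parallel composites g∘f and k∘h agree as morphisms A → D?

Answer: DOES NOT COMMUTE

Trace:
1) trace f;g:
  0 f=>1 g=>2
  1 f=>0 g=>1
  result₁ = (0↦2; 1↦1)
2) trace h;k:
  0 h=>1 k=>0
  1 h=>0 k=>1
  result₂ = (0↦0; 1↦1)
Equal? NO — does not commute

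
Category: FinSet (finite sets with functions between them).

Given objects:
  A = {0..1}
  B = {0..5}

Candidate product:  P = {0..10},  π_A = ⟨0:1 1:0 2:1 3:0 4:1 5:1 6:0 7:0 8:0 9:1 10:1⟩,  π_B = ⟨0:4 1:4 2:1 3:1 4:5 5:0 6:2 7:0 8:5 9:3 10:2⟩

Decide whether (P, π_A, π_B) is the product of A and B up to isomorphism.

|A|·|B| = 2·6 = 12;  |P| = 11
  → cardinalities differ; no bijection possible.

Answer: NOT A VALID PRODUCT — |P|=11 ≠ |A|·|B|=12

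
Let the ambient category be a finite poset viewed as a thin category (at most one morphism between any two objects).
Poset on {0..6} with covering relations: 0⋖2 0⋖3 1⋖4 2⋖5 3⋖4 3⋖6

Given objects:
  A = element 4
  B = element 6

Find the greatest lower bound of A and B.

{x : x<=A ∧ x<=B} = {0,3}  (A=4, B=6)
  0 <= 3
  3 <= 3
glb = 3

Answer: A∧B = 3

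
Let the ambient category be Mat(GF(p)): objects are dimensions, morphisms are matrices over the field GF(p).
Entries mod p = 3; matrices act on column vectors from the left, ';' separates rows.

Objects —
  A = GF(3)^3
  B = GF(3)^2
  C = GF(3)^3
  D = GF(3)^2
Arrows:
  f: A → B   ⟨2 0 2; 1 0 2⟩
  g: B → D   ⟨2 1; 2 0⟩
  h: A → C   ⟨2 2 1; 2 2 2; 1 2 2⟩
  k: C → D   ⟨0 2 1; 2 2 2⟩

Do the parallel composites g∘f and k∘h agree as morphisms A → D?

Answer: COMMUTES

Work:
Path 1 = f;g:
  e0=[1,0,0] f→[2,1] g→[2,1]
  e1=[0,1,0] f→[0,0] g→[0,0]
  e2=[0,0,1] f→[2,2] g→[0,1]
  result₁ = ⟨2 0 0; 1 0 1⟩
Path 2 = h;k:
  e0=[1,0,0] h→[2,2,1] k→[2,1]
  e1=[0,1,0] h→[2,2,2] k→[0,0]
  e2=[0,0,1] h→[1,2,2] k→[0,1]
  result₂ = ⟨2 0 0; 1 0 1⟩
Equal? equal; square commutes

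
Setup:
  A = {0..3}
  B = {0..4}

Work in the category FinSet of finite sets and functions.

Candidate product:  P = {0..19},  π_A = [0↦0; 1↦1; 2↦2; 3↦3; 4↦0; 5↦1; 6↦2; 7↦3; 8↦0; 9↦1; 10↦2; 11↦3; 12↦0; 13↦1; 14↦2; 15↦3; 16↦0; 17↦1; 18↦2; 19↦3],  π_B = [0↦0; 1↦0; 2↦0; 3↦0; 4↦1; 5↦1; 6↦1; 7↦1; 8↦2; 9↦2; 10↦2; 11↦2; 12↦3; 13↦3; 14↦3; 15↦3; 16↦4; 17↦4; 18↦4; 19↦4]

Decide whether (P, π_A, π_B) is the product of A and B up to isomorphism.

|A|·|B| = 4·5 = 20;  |P| = 20
Check the pairing map k ↦ (π_A(k), π_B(k)):
  0 ↦ (0,0)
  1 ↦ (1,0)
  2 ↦ (2,0)
  3 ↦ (3,0)
  4 ↦ (0,1)
  5 ↦ (1,1)
  6 ↦ (2,1)
  7 ↦ (3,1)
  8 ↦ (0,2)
  9 ↦ (1,2)
  10 ↦ (2,2)
  11 ↦ (3,2)
  12 ↦ (0,3)
  13 ↦ (1,3)
  14 ↦ (2,3)
  15 ↦ (3,3)
  16 ↦ (0,4)
  17 ↦ (1,4)
  18 ↦ (2,4)
  19 ↦ (3,4)
distinct pairs in image: 20 / 20 needed
  → bijection onto A×B; projections well-typed.

Answer: VALID PRODUCT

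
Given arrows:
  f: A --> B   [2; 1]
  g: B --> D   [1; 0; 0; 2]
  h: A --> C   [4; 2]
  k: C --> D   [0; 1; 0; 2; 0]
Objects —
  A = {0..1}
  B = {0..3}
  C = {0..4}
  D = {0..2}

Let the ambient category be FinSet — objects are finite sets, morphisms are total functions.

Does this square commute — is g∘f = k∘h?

Answer: COMMUTES

Derivation:
1) trace f;g:
  0 f-->2 g-->0
  1 f-->1 g-->0
  composite₁ = [0; 0]
2) trace h;k:
  0 h-->4 k-->0
  1 h-->2 k-->0
  composite₂ = [0; 0]
Equal? YES — commutes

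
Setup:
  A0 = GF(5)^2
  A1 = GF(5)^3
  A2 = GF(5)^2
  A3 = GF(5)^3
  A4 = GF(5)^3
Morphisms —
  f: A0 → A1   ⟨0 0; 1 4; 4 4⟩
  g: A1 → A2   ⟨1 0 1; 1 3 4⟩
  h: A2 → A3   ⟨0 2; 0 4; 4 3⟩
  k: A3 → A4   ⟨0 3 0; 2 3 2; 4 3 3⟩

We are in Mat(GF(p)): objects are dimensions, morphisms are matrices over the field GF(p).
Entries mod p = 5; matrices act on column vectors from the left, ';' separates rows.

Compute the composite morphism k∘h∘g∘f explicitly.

  e0=(1,0) f→(0,1,4) g→(4,4) h→(3,1,3) k→(3,0,4)
  e1=(0,1) f→(0,4,4) g→(4,3) h→(1,2,0) k→(1,3,0)
result: ⟨3 1; 0 3; 4 0⟩

Answer: ⟨3 1; 0 3; 4 0⟩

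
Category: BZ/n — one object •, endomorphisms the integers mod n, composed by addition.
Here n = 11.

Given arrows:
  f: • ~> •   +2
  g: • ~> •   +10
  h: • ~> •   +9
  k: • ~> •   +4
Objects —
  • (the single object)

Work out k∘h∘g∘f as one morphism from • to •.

Answer: +3

Work:
  0 +2≡2 +10≡1 +9≡10 +4≡3  (mod 11)
result: +3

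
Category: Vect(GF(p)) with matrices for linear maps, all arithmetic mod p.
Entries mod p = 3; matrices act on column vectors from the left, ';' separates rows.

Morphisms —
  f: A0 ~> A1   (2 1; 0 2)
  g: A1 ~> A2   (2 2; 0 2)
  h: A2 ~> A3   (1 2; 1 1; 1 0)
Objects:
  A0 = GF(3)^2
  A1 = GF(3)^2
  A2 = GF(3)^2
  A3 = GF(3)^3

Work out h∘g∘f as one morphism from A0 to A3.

  e0=⟨1,0⟩ f~>⟨2,0⟩ g~>⟨1,0⟩ h~>⟨1,1,1⟩
  e1=⟨0,1⟩ f~>⟨1,2⟩ g~>⟨0,1⟩ h~>⟨2,1,0⟩
composite: (1 2; 1 1; 1 0)

Answer: (1 2; 1 1; 1 0)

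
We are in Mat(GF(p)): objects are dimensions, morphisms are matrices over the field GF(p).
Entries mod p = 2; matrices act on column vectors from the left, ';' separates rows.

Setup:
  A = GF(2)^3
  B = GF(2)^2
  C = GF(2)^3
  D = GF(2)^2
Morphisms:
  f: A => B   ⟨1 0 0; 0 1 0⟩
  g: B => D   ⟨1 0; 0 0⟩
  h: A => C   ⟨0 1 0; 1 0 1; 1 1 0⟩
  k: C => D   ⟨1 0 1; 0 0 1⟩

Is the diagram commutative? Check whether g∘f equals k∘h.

Answer: DOES NOT COMMUTE

Trace:
Path 1 = f;g:
  e0=⟨1,0,0⟩ f=>⟨1,0⟩ g=>⟨1,0⟩
  e1=⟨0,1,0⟩ f=>⟨0,1⟩ g=>⟨0,0⟩
  e2=⟨0,0,1⟩ f=>⟨0,0⟩ g=>⟨0,0⟩
  composite₁ = ⟨1 0 0; 0 0 0⟩
Path 2 = h;k:
  e0=⟨1,0,0⟩ h=>⟨0,1,1⟩ k=>⟨1,1⟩
  e1=⟨0,1,0⟩ h=>⟨1,0,1⟩ k=>⟨0,1⟩
  e2=⟨0,0,1⟩ h=>⟨0,1,0⟩ k=>⟨0,0⟩
  composite₂ = ⟨1 0 0; 1 1 0⟩
Equal? NO — does not commute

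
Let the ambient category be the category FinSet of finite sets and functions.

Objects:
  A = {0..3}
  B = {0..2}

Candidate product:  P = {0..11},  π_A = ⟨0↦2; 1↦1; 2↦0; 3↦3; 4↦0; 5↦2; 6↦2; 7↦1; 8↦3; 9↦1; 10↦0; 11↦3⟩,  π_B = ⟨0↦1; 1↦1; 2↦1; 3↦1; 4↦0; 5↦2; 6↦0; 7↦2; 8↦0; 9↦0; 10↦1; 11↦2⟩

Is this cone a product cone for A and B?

Answer: NOT A VALID PRODUCT — duplicate pair at indices 10,2

Trace:
|A|·|B| = 4·3 = 12;  |P| = 12
Check the pairing map k ↦ (π_A(k), π_B(k)):
  0 ↦ (2,1)
  1 ↦ (1,1)
  2 ↦ (0,1)
  3 ↦ (3,1)
  4 ↦ (0,0)
  5 ↦ (2,2)
  6 ↦ (2,0)
  7 ↦ (1,2)
  8 ↦ (3,0)
  9 ↦ (1,0)
  10 ↦ (0,1)  ✗ repeats pair of k=2
  11 ↦ (3,2)
distinct pairs in image: 11 / 12 needed
  → (0,1) hit at k=2 and k=10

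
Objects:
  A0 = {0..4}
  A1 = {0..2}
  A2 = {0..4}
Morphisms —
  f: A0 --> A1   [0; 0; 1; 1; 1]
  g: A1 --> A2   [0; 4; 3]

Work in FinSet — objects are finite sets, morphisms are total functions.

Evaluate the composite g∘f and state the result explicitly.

  0 f-->0 g-->0
  1 f-->0 g-->0
  2 f-->1 g-->4
  3 f-->1 g-->4
  4 f-->1 g-->4
⟦path⟧: [0; 0; 4; 4; 4]

Answer: [0; 0; 4; 4; 4]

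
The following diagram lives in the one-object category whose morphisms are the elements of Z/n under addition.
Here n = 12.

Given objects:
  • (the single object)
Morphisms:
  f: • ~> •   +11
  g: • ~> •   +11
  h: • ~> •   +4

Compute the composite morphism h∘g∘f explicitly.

  0 +11≡11 +11≡10 +4≡2  (mod 12)
result: +2

Answer: +2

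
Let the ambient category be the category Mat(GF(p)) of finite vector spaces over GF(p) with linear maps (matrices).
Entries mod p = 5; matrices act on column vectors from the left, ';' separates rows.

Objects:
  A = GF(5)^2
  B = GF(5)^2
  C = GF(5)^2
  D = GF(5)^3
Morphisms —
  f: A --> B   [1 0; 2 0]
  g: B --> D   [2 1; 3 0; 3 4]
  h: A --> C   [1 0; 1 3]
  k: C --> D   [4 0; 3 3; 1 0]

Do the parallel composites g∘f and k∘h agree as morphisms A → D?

Along f;g (path 1):
  e0=⟨1,0⟩ f-->⟨1,2⟩ g-->⟨4,3,1⟩
  e1=⟨0,1⟩ f-->⟨0,0⟩ g-->⟨0,0,0⟩
  composite₁ = [4 0; 3 0; 1 0]
Along h;k (path 2):
  e0=⟨1,0⟩ h-->⟨1,1⟩ k-->⟨4,1,1⟩
  e1=⟨0,1⟩ h-->⟨0,3⟩ k-->⟨0,4,0⟩
  composite₂ = [4 0; 1 4; 1 0]
Equal? distinct morphisms ✗

Answer: DOES NOT COMMUTE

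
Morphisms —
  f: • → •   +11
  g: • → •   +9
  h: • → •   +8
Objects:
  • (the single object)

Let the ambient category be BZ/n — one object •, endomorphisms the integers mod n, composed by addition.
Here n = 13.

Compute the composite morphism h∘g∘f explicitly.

  0 +11≡11 +9≡7 +8≡2  (mod 13)
result: +2

Answer: +2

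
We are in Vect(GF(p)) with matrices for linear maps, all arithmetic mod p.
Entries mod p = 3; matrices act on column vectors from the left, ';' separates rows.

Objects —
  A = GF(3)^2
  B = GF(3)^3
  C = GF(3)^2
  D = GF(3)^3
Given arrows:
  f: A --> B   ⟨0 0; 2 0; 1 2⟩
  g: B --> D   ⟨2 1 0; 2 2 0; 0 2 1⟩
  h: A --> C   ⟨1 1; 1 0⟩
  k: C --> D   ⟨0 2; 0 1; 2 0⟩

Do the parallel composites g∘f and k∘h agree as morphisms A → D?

Along f;g (path 1):
  e0=[1,0] f-->[0,2,1] g-->[2,1,2]
  e1=[0,1] f-->[0,0,2] g-->[0,0,2]
  ⟦path⟧₁ = ⟨2 0; 1 0; 2 2⟩
Along h;k (path 2):
  e0=[1,0] h-->[1,1] k-->[2,1,2]
  e1=[0,1] h-->[1,0] k-->[0,0,2]
  ⟦path⟧₂ = ⟨2 0; 1 0; 2 2⟩
Equal? same morphism ✓

Answer: COMMUTES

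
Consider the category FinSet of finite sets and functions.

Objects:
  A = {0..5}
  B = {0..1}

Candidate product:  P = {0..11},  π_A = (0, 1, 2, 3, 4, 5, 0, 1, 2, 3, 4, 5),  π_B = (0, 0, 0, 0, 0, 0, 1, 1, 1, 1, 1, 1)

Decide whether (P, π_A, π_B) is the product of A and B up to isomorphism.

Answer: VALID PRODUCT

Derivation:
|A|·|B| = 6·2 = 12;  |P| = 12
Check the pairing map k ↦ (π_A(k), π_B(k)):
  0 ↦ (0,0)
  1 ↦ (1,0)
  2 ↦ (2,0)
  3 ↦ (3,0)
  4 ↦ (4,0)
  5 ↦ (5,0)
  6 ↦ (0,1)
  7 ↦ (1,1)
  8 ↦ (2,1)
  9 ↦ (3,1)
  10 ↦ (4,1)
  11 ↦ (5,1)
distinct pairs in image: 12 / 12 needed
  → bijection onto A×B; projections well-typed.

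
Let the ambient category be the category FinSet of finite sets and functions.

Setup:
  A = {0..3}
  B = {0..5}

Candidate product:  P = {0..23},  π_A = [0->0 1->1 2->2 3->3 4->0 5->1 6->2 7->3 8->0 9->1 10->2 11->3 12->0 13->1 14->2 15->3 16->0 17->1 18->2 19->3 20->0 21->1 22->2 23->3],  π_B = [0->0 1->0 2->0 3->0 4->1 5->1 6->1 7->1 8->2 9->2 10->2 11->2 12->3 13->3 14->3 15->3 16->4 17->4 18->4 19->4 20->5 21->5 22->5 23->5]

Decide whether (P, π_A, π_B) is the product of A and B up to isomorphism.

Answer: VALID PRODUCT

Derivation:
|A|·|B| = 4·6 = 24;  |P| = 24
Check the pairing map k ↦ (π_A(k), π_B(k)):
  0 -> (0,0)
  1 -> (1,0)
  2 -> (2,0)
  3 -> (3,0)
  4 -> (0,1)
  5 -> (1,1)
  6 -> (2,1)
  7 -> (3,1)
  8 -> (0,2)
  9 -> (1,2)
  10 -> (2,2)
  11 -> (3,2)
  12 -> (0,3)
  13 -> (1,3)
  14 -> (2,3)
  15 -> (3,3)
  16 -> (0,4)
  17 -> (1,4)
  18 -> (2,4)
  19 -> (3,4)
  20 -> (0,5)
  21 -> (1,5)
  22 -> (2,5)
  23 -> (3,5)
distinct pairs in image: 24 / 24 needed
  → bijection onto A×B; projections well-typed.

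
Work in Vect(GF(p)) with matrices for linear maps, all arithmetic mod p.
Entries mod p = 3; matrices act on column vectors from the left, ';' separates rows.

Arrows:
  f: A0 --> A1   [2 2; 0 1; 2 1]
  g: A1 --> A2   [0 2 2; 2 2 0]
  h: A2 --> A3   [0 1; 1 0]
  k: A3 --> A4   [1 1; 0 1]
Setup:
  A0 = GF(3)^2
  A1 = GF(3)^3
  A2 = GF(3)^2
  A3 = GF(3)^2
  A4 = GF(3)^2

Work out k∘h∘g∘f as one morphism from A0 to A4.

  e0=(1,0) f-->(2,0,2) g-->(1,1) h-->(1,1) k-->(2,1)
  e1=(0,1) f-->(2,1,1) g-->(1,0) h-->(0,1) k-->(1,1)
composite: [2 1; 1 1]

Answer: [2 1; 1 1]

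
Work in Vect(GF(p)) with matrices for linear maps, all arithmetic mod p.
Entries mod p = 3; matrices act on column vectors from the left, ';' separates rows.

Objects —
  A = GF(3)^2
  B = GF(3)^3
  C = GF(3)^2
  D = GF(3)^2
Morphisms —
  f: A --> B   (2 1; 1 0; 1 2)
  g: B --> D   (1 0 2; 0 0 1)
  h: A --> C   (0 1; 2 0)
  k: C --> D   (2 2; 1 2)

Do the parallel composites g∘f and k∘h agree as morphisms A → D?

Path 1 = f;g:
  e0=[1,0] f-->[2,1,1] g-->[1,1]
  e1=[0,1] f-->[1,0,2] g-->[2,2]
  ⟦path⟧₁ = (1 2; 1 2)
Path 2 = h;k:
  e0=[1,0] h-->[0,2] k-->[1,1]
  e1=[0,1] h-->[1,0] k-->[2,1]
  ⟦path⟧₂ = (1 2; 1 1)
Equal? distinct morphisms ✗

Answer: DOES NOT COMMUTE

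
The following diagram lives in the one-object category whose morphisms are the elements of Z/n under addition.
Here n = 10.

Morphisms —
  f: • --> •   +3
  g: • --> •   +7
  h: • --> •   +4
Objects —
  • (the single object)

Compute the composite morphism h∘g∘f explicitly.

  0 +3≡3 +7≡0 +4≡4  (mod 10)
composite: +4

Answer: +4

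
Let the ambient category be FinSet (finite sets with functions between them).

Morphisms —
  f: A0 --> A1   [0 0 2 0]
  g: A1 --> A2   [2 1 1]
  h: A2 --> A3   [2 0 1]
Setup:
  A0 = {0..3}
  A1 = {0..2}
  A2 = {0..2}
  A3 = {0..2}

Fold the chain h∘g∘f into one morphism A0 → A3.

Answer: [1 1 0 1]

Derivation:
  0 f-->0 g-->2 h-->1
  1 f-->0 g-->2 h-->1
  2 f-->2 g-->1 h-->0
  3 f-->0 g-->2 h-->1
composite: [1 1 0 1]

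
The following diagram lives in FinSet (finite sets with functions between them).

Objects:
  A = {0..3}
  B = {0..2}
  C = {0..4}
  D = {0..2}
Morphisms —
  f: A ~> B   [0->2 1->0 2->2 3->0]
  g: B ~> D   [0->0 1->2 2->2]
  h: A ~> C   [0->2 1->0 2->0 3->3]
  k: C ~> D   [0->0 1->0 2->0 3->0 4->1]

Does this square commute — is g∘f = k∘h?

Answer: DOES NOT COMMUTE

Work:
Along f;g (path 1):
  0 f~>2 g~>2
  1 f~>0 g~>0
  2 f~>2 g~>2
  3 f~>0 g~>0
  result₁ = [0->2 1->0 2->2 3->0]
Along h;k (path 2):
  0 h~>2 k~>0
  1 h~>0 k~>0
  2 h~>0 k~>0
  3 h~>3 k~>0
  result₂ = [0->0 1->0 2->0 3->0]
Equal? NO — does not commute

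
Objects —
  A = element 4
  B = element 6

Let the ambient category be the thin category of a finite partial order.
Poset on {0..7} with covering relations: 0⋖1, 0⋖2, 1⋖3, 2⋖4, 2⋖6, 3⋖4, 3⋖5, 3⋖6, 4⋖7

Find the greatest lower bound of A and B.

Answer: NO MEET EXISTS

Trace:
Common predecessors of 4,6: {0,1,2,3}
  maximal lower bounds 2 and 3 are incomparable: neither 2⊑3 nor 3⊑2
→ no greatest lower bound exists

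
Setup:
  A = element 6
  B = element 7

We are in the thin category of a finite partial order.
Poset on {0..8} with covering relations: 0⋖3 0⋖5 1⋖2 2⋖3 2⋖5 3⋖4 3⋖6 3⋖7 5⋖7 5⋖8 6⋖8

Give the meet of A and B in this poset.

{x : x⊑A ∧ x⊑B} = {0,1,2,3}  (A=6, B=7)
  0 ⊑ 3
  1 ⊑ 3
  2 ⊑ 3
  3 ⊑ 3
glb = 3

Answer: A∧B = 3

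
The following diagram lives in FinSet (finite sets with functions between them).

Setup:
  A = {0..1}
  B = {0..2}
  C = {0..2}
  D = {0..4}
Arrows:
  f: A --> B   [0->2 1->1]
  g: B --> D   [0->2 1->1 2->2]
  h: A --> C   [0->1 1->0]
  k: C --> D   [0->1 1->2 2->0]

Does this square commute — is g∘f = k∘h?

Path 1 = f;g:
  0 f-->2 g-->2
  1 f-->1 g-->1
  result₁ = [0->2 1->1]
Path 2 = h;k:
  0 h-->1 k-->2
  1 h-->0 k-->1
  result₂ = [0->2 1->1]
Equal? equal; square commutes

Answer: COMMUTES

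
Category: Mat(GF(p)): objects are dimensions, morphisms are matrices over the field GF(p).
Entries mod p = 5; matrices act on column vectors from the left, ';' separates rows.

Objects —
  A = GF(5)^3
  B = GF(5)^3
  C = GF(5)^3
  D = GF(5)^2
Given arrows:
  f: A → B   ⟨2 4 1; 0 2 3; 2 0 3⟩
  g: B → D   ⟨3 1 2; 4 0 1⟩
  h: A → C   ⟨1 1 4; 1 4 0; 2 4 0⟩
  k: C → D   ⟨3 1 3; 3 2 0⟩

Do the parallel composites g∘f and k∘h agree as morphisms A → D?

Answer: COMMUTES

Derivation:
Path 1 = f;g:
  e0=[1,0,0] f→[2,0,2] g→[0,0]
  e1=[0,1,0] f→[4,2,0] g→[4,1]
  e2=[0,0,1] f→[1,3,3] g→[2,2]
  ⟦path⟧₁ = ⟨0 4 2; 0 1 2⟩
Path 2 = h;k:
  e0=[1,0,0] h→[1,1,2] k→[0,0]
  e1=[0,1,0] h→[1,4,4] k→[4,1]
  e2=[0,0,1] h→[4,0,0] k→[2,2]
  ⟦path⟧₂ = ⟨0 4 2; 0 1 2⟩
Equal? same morphism ✓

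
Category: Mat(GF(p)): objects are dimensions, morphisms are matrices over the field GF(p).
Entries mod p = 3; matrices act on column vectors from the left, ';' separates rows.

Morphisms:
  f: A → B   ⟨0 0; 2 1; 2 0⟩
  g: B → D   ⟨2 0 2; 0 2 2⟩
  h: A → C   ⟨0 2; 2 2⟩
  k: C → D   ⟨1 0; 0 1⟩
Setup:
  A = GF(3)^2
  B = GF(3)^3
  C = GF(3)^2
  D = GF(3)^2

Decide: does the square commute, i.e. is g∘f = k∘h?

Along f;g (path 1):
  e0=[1,0] f→[0,2,2] g→[1,2]
  e1=[0,1] f→[0,1,0] g→[0,2]
  composite₁ = ⟨1 0; 2 2⟩
Along h;k (path 2):
  e0=[1,0] h→[0,2] k→[0,2]
  e1=[0,1] h→[2,2] k→[2,2]
  composite₂ = ⟨0 2; 2 2⟩
Equal? distinct morphisms ✗

Answer: DOES NOT COMMUTE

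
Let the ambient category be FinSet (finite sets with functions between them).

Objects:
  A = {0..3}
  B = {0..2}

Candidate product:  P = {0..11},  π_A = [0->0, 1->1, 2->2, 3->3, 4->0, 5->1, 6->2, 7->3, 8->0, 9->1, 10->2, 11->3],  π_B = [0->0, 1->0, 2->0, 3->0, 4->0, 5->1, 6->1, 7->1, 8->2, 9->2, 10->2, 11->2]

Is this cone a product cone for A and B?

|A|·|B| = 4·3 = 12;  |P| = 12
Check the pairing map k ↦ (π_A(k), π_B(k)):
  0 -> (0,0)
  1 -> (1,0)
  2 -> (2,0)
  3 -> (3,0)
  4 -> (0,0)  ✗ repeats pair of k=0
  5 -> (1,1)
  6 -> (2,1)
  7 -> (3,1)
  8 -> (0,2)
  9 -> (1,2)
  10 -> (2,2)
  11 -> (3,2)
distinct pairs in image: 11 / 12 needed
  → (0,0) hit at k=0 and k=4

Answer: NOT A VALID PRODUCT — duplicate pair at indices 0,4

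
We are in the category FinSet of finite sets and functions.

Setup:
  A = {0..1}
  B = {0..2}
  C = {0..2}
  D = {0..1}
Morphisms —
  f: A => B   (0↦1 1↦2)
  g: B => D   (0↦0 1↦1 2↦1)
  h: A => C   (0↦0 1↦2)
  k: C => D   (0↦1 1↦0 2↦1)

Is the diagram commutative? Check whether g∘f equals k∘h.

1) trace f;g:
  0 f=>1 g=>1
  1 f=>2 g=>1
  composite₁ = (0↦1 1↦1)
2) trace h;k:
  0 h=>0 k=>1
  1 h=>2 k=>1
  composite₂ = (0↦1 1↦1)
Equal? equal; square commutes

Answer: COMMUTES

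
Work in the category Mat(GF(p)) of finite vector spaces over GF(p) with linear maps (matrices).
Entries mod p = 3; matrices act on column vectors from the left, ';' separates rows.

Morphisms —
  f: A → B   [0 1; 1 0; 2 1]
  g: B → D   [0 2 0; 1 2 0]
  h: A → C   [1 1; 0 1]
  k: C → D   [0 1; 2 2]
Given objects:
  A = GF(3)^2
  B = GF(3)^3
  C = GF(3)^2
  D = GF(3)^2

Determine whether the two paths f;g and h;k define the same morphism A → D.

Along f;g (path 1):
  e0=⟨1,0⟩ f→⟨0,1,2⟩ g→⟨2,2⟩
  e1=⟨0,1⟩ f→⟨1,0,1⟩ g→⟨0,1⟩
  ⟦path⟧₁ = [2 0; 2 1]
Along h;k (path 2):
  e0=⟨1,0⟩ h→⟨1,0⟩ k→⟨0,2⟩
  e1=⟨0,1⟩ h→⟨1,1⟩ k→⟨1,1⟩
  ⟦path⟧₂ = [0 1; 2 1]
Equal? NO — does not commute

Answer: DOES NOT COMMUTE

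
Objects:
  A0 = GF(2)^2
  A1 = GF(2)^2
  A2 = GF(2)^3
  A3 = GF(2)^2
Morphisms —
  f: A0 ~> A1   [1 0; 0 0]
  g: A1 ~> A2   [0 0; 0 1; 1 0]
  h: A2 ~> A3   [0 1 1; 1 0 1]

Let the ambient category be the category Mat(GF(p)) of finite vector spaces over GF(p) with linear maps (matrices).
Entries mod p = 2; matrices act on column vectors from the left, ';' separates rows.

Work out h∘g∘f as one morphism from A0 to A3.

Answer: [1 0; 1 0]

Work:
  e0=[1,0] f~>[1,0] g~>[0,0,1] h~>[1,1]
  e1=[0,1] f~>[0,0] g~>[0,0,0] h~>[0,0]
⟦path⟧: [1 0; 1 0]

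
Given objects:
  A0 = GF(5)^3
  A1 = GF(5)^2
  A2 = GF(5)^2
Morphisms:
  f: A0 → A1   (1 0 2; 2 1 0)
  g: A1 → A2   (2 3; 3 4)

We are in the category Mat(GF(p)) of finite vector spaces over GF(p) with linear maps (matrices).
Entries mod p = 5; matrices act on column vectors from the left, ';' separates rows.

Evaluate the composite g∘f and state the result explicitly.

Answer: (3 3 4; 1 4 1)

Work:
  e0=(1,0,0) f→(1,2) g→(3,1)
  e1=(0,1,0) f→(0,1) g→(3,4)
  e2=(0,0,1) f→(2,0) g→(4,1)
⟦path⟧: (3 3 4; 1 4 1)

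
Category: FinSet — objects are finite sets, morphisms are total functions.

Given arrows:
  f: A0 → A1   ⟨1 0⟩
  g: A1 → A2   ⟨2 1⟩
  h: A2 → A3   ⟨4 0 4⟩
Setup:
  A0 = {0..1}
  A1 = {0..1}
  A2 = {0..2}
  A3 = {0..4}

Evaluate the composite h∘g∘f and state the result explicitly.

  0 f→1 g→1 h→0
  1 f→0 g→2 h→4
composite: ⟨0 4⟩

Answer: ⟨0 4⟩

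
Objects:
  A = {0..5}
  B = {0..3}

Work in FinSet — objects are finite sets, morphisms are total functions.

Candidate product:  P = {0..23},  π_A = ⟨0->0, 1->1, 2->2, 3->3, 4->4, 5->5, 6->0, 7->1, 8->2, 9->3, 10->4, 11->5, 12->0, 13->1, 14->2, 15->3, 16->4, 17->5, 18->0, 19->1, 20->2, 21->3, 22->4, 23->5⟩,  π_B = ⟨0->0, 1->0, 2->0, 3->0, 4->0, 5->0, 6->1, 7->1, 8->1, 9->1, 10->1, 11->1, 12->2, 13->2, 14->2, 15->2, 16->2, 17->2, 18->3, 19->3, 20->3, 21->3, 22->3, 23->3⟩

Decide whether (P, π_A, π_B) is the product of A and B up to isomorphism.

|A|·|B| = 6·4 = 24;  |P| = 24
Check the pairing map k ↦ (π_A(k), π_B(k)):
  0 -> (0,0)
  1 -> (1,0)
  2 -> (2,0)
  3 -> (3,0)
  4 -> (4,0)
  5 -> (5,0)
  6 -> (0,1)
  7 -> (1,1)
  8 -> (2,1)
  9 -> (3,1)
  10 -> (4,1)
  11 -> (5,1)
  12 -> (0,2)
  13 -> (1,2)
  14 -> (2,2)
  15 -> (3,2)
  16 -> (4,2)
  17 -> (5,2)
  18 -> (0,3)
  19 -> (1,3)
  20 -> (2,3)
  21 -> (3,3)
  22 -> (4,3)
  23 -> (5,3)
distinct pairs in image: 24 / 24 needed
  → bijection onto A×B; projections well-typed.

Answer: VALID PRODUCT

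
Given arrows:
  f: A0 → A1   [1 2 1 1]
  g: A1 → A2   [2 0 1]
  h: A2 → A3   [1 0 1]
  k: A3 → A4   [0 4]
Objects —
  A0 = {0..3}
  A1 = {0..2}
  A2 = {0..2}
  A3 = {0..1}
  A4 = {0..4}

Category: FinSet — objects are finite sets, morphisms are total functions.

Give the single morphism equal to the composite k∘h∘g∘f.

  0 f→1 g→0 h→1 k→4
  1 f→2 g→1 h→0 k→0
  2 f→1 g→0 h→1 k→4
  3 f→1 g→0 h→1 k→4
⟦path⟧: [4 0 4 4]

Answer: [4 0 4 4]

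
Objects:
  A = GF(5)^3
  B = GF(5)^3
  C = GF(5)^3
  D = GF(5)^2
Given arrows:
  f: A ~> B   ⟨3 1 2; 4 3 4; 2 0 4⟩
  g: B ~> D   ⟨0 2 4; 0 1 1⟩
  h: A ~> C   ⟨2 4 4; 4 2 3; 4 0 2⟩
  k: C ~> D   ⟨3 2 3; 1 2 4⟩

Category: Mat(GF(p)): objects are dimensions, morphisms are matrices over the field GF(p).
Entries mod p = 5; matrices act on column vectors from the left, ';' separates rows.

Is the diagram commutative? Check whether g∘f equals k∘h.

Answer: COMMUTES

Trace:
Along f;g (path 1):
  e0=[1,0,0] f~>[3,4,2] g~>[1,1]
  e1=[0,1,0] f~>[1,3,0] g~>[1,3]
  e2=[0,0,1] f~>[2,4,4] g~>[4,3]
  composite₁ = ⟨1 1 4; 1 3 3⟩
Along h;k (path 2):
  e0=[1,0,0] h~>[2,4,4] k~>[1,1]
  e1=[0,1,0] h~>[4,2,0] k~>[1,3]
  e2=[0,0,1] h~>[4,3,2] k~>[4,3]
  composite₂ = ⟨1 1 4; 1 3 3⟩
Equal? same morphism ✓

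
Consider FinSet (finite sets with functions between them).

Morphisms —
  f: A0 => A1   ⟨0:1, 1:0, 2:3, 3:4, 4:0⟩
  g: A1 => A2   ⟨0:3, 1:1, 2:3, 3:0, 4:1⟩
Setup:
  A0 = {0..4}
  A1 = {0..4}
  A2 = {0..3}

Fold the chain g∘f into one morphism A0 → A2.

  0 f=>1 g=>1
  1 f=>0 g=>3
  2 f=>3 g=>0
  3 f=>4 g=>1
  4 f=>0 g=>3
⟦path⟧: ⟨0:1, 1:3, 2:0, 3:1, 4:3⟩

Answer: ⟨0:1, 1:3, 2:0, 3:1, 4:3⟩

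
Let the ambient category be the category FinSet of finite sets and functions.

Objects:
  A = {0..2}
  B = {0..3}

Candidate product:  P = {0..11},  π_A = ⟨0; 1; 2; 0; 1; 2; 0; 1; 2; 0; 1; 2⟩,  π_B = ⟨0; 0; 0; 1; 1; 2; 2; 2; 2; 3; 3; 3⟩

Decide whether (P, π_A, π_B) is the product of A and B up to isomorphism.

Answer: NOT A VALID PRODUCT — duplicate pair at indices 8,5

Work:
|A|·|B| = 3·4 = 12;  |P| = 12
Check the pairing map k ↦ (π_A(k), π_B(k)):
  0 : (0,0)
  1 : (1,0)
  2 : (2,0)
  3 : (0,1)
  4 : (1,1)
  5 : (2,2)
  6 : (0,2)
  7 : (1,2)
  8 : (2,2)  ✗ repeats pair of k=5
  9 : (0,3)
  10 : (1,3)
  11 : (2,3)
distinct pairs in image: 11 / 12 needed
  → (2,2) hit at k=5 and k=8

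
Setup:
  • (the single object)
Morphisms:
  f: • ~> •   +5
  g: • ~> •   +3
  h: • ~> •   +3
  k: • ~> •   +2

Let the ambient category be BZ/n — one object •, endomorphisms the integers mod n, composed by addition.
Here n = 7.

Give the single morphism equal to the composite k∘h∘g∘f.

Answer: +6

Trace:
  0 +5≡5 +3≡1 +3≡4 +2≡6  (mod 7)
⟦path⟧: +6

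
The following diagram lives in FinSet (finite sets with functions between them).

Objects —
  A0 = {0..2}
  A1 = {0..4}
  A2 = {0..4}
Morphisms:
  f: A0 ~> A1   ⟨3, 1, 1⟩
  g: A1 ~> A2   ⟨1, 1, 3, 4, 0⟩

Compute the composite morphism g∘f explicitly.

Answer: ⟨4, 1, 1⟩

Work:
  0 f~>3 g~>4
  1 f~>1 g~>1
  2 f~>1 g~>1
result: ⟨4, 1, 1⟩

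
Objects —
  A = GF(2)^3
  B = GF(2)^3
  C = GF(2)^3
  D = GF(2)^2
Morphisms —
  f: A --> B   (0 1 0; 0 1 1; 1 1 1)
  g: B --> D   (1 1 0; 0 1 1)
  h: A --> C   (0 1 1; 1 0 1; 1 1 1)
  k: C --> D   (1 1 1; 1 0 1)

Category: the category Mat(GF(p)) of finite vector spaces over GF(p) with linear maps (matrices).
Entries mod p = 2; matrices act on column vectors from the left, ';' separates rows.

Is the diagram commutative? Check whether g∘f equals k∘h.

Answer: COMMUTES

Trace:
Along f;g (path 1):
  e0=(1,0,0) f-->(0,0,1) g-->(0,1)
  e1=(0,1,0) f-->(1,1,1) g-->(0,0)
  e2=(0,0,1) f-->(0,1,1) g-->(1,0)
  ⟦path⟧₁ = (0 0 1; 1 0 0)
Along h;k (path 2):
  e0=(1,0,0) h-->(0,1,1) k-->(0,1)
  e1=(0,1,0) h-->(1,0,1) k-->(0,0)
  e2=(0,0,1) h-->(1,1,1) k-->(1,0)
  ⟦path⟧₂ = (0 0 1; 1 0 0)
Equal? YES — commutes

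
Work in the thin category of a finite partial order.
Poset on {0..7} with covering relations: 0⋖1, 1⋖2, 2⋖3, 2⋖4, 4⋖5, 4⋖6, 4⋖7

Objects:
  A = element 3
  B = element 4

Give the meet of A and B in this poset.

Common predecessors of 3,4: {0,1,2}
  0 <= 2
  1 <= 2
  2 <= 2
glb = 2

Answer: A∧B = 2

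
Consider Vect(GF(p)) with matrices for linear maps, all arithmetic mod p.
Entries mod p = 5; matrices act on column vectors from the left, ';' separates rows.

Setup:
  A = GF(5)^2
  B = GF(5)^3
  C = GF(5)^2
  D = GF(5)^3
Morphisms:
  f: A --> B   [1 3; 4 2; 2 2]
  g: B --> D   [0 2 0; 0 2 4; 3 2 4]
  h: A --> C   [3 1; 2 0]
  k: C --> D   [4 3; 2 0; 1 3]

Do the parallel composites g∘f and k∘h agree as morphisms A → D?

Path 1 = f;g:
  e0=⟨1,0⟩ f-->⟨1,4,2⟩ g-->⟨3,1,4⟩
  e1=⟨0,1⟩ f-->⟨3,2,2⟩ g-->⟨4,2,1⟩
  ⟦path⟧₁ = [3 4; 1 2; 4 1]
Path 2 = h;k:
  e0=⟨1,0⟩ h-->⟨3,2⟩ k-->⟨3,1,4⟩
  e1=⟨0,1⟩ h-->⟨1,0⟩ k-->⟨4,2,1⟩
  ⟦path⟧₂ = [3 4; 1 2; 4 1]
Equal? same morphism ✓

Answer: COMMUTES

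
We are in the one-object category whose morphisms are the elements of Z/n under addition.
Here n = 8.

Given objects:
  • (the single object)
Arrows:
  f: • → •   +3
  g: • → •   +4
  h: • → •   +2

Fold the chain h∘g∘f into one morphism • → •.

Answer: +1

Trace:
  0 +3≡3 +4≡7 +2≡1  (mod 8)
composite: +1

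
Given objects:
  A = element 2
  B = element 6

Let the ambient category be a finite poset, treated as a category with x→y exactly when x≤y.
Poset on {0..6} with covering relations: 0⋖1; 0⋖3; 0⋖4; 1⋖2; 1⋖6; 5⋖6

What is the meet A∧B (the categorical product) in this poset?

Answer: A∧B = 1

Work:
Common predecessors of 2,6: {0,1}
  0 ≤ 1
  1 ≤ 1
glb = 1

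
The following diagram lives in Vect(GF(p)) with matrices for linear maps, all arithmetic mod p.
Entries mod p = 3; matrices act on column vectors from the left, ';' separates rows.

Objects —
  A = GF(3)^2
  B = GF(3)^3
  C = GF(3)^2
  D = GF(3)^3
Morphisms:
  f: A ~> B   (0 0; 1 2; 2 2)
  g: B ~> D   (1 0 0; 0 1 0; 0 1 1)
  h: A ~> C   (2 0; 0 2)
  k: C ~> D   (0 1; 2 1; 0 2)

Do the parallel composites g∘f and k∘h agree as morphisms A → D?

Answer: DOES NOT COMMUTE

Derivation:
Along f;g (path 1):
  e0=⟨1,0⟩ f~>⟨0,1,2⟩ g~>⟨0,1,0⟩
  e1=⟨0,1⟩ f~>⟨0,2,2⟩ g~>⟨0,2,1⟩
  result₁ = (0 0; 1 2; 0 1)
Along h;k (path 2):
  e0=⟨1,0⟩ h~>⟨2,0⟩ k~>⟨0,1,0⟩
  e1=⟨0,1⟩ h~>⟨0,2⟩ k~>⟨2,2,1⟩
  result₂ = (0 2; 1 2; 0 1)
Equal? differ; not commutative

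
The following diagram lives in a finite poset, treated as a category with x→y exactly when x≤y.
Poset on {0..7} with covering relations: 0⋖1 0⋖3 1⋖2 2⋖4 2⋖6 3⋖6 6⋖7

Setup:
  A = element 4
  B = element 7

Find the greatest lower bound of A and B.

Lower bounds of A=4 and B=7: {0,1,2}
  0 ≤ 2
  1 ≤ 2
  2 ≤ 2
glb = 2

Answer: A∧B = 2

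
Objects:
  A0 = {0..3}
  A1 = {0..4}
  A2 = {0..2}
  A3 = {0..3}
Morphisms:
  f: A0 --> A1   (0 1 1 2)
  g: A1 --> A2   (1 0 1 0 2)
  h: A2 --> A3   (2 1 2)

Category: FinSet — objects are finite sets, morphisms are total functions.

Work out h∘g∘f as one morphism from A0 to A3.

  0 f-->0 g-->1 h-->1
  1 f-->1 g-->0 h-->2
  2 f-->1 g-->0 h-->2
  3 f-->2 g-->1 h-->1
composite: (1 2 2 1)

Answer: (1 2 2 1)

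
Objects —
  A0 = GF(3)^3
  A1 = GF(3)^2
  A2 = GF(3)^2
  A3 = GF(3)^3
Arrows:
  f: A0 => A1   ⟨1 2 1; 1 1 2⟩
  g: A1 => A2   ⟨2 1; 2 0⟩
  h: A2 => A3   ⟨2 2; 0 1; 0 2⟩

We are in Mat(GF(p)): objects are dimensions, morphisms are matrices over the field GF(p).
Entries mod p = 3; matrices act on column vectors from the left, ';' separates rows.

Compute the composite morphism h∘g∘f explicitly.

Answer: ⟨1 0 0; 2 1 2; 1 2 1⟩

Derivation:
  e0=⟨1,0,0⟩ f=>⟨1,1⟩ g=>⟨0,2⟩ h=>⟨1,2,1⟩
  e1=⟨0,1,0⟩ f=>⟨2,1⟩ g=>⟨2,1⟩ h=>⟨0,1,2⟩
  e2=⟨0,0,1⟩ f=>⟨1,2⟩ g=>⟨1,2⟩ h=>⟨0,2,1⟩
⟦path⟧: ⟨1 0 0; 2 1 2; 1 2 1⟩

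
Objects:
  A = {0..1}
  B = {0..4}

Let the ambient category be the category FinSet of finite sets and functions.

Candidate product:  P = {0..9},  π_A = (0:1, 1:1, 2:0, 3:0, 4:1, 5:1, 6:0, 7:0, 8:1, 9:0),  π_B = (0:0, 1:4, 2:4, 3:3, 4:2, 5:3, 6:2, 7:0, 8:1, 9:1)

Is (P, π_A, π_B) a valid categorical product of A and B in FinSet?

Answer: VALID PRODUCT

Derivation:
|A|·|B| = 2·5 = 10;  |P| = 10
Check the pairing map k ↦ (π_A(k), π_B(k)):
  0 : (1,0)
  1 : (1,4)
  2 : (0,4)
  3 : (0,3)
  4 : (1,2)
  5 : (1,3)
  6 : (0,2)
  7 : (0,0)
  8 : (1,1)
  9 : (0,1)
distinct pairs in image: 10 / 10 needed
  → bijection onto A×B; projections well-typed.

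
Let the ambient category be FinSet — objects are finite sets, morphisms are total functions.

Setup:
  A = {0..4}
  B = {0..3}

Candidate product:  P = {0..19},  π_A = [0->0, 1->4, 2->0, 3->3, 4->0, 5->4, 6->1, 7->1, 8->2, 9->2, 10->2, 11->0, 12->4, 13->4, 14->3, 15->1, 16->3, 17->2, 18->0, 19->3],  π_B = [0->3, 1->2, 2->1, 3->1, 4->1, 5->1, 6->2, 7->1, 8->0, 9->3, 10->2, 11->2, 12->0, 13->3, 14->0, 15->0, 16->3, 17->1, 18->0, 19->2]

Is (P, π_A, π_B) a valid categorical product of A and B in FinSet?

|A|·|B| = 5·4 = 20;  |P| = 20
Check the pairing map k ↦ (π_A(k), π_B(k)):
  0 -> (0,3)
  1 -> (4,2)
  2 -> (0,1)
  3 -> (3,1)
  4 -> (0,1)  ✗ repeats pair of k=2
  5 -> (4,1)
  6 -> (1,2)
  7 -> (1,1)
  8 -> (2,0)
  9 -> (2,3)
  10 -> (2,2)
  11 -> (0,2)
  12 -> (4,0)
  13 -> (4,3)
  14 -> (3,0)
  15 -> (1,0)
  16 -> (3,3)
  17 -> (2,1)
  18 -> (0,0)
  19 -> (3,2)
distinct pairs in image: 19 / 20 needed
  → (0,1) hit at k=2 and k=4

Answer: NOT A VALID PRODUCT — duplicate pair at indices 4,2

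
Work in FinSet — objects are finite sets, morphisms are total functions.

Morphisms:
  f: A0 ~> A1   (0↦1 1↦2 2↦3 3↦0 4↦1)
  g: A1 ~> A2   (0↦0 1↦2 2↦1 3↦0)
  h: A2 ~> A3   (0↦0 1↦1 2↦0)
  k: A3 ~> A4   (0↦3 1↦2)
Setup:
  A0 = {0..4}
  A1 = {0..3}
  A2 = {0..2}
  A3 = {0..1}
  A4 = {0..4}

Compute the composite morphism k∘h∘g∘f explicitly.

Answer: (0↦3 1↦2 2↦3 3↦3 4↦3)

Derivation:
  0 f~>1 g~>2 h~>0 k~>3
  1 f~>2 g~>1 h~>1 k~>2
  2 f~>3 g~>0 h~>0 k~>3
  3 f~>0 g~>0 h~>0 k~>3
  4 f~>1 g~>2 h~>0 k~>3
⟦path⟧: (0↦3 1↦2 2↦3 3↦3 4↦3)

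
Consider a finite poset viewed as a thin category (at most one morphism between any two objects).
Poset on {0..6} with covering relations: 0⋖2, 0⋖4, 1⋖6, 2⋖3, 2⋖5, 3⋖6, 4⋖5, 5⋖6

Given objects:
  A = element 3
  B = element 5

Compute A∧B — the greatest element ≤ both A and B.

Answer: A∧B = 2

Work:
Common predecessors of 3,5: {0,2}
  0 ⊑ 2
  2 ⊑ 2
glb = 2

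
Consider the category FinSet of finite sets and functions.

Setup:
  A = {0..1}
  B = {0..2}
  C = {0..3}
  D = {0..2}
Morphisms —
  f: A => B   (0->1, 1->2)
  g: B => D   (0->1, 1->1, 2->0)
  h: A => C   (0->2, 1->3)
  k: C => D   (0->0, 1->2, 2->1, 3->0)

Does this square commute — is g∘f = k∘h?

Answer: COMMUTES

Work:
Along f;g (path 1):
  0 f=>1 g=>1
  1 f=>2 g=>0
  composite₁ = (0->1, 1->0)
Along h;k (path 2):
  0 h=>2 k=>1
  1 h=>3 k=>0
  composite₂ = (0->1, 1->0)
Equal? same morphism ✓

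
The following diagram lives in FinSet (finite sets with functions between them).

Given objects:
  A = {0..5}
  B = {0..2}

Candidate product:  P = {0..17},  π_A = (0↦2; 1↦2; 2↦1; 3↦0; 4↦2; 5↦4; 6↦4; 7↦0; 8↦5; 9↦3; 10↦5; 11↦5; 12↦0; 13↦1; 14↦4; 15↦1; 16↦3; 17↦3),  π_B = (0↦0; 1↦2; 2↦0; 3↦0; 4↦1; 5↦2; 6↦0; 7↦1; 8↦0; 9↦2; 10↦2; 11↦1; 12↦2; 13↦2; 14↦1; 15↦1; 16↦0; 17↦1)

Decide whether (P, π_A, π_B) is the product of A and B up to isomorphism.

Answer: VALID PRODUCT

Work:
|A|·|B| = 6·3 = 18;  |P| = 18
Check the pairing map k ↦ (π_A(k), π_B(k)):
  0 ↦ (2,0)
  1 ↦ (2,2)
  2 ↦ (1,0)
  3 ↦ (0,0)
  4 ↦ (2,1)
  5 ↦ (4,2)
  6 ↦ (4,0)
  7 ↦ (0,1)
  8 ↦ (5,0)
  9 ↦ (3,2)
  10 ↦ (5,2)
  11 ↦ (5,1)
  12 ↦ (0,2)
  13 ↦ (1,2)
  14 ↦ (4,1)
  15 ↦ (1,1)
  16 ↦ (3,0)
  17 ↦ (3,1)
distinct pairs in image: 18 / 18 needed
  → bijection onto A×B; projections well-typed.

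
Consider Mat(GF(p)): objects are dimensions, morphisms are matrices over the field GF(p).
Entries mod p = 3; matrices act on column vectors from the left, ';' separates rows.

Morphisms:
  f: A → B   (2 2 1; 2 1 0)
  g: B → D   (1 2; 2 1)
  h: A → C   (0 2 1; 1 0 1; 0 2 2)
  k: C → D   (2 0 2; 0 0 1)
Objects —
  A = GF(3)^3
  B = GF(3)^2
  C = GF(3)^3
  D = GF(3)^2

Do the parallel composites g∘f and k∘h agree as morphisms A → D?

Answer: DOES NOT COMMUTE

Derivation:
Along f;g (path 1):
  e0=⟨1,0,0⟩ f→⟨2,2⟩ g→⟨0,0⟩
  e1=⟨0,1,0⟩ f→⟨2,1⟩ g→⟨1,2⟩
  e2=⟨0,0,1⟩ f→⟨1,0⟩ g→⟨1,2⟩
  result₁ = (0 1 1; 0 2 2)
Along h;k (path 2):
  e0=⟨1,0,0⟩ h→⟨0,1,0⟩ k→⟨0,0⟩
  e1=⟨0,1,0⟩ h→⟨2,0,2⟩ k→⟨2,2⟩
  e2=⟨0,0,1⟩ h→⟨1,1,2⟩ k→⟨0,2⟩
  result₂ = (0 2 0; 0 2 2)
Equal? differ; not commutative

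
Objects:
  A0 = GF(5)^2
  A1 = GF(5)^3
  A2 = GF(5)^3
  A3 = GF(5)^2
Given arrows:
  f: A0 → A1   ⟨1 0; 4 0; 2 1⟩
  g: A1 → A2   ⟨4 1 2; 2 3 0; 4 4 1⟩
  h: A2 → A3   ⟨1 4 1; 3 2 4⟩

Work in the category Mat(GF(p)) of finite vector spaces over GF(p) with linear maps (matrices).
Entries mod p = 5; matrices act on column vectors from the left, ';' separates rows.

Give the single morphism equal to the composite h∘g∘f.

  e0=(1,0) f→(1,4,2) g→(2,4,2) h→(0,2)
  e1=(0,1) f→(0,0,1) g→(2,0,1) h→(3,0)
result: ⟨0 3; 2 0⟩

Answer: ⟨0 3; 2 0⟩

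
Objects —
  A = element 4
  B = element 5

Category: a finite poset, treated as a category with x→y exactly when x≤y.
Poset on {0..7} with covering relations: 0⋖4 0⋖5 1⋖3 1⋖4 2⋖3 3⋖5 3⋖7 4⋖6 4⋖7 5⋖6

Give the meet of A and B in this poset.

{x : x<=A ∧ x<=B} = {0,1}  (A=4, B=5)
  maximal lower bounds 0 and 1 are incomparable: neither 0<=1 nor 1<=0
→ no greatest lower bound exists

Answer: NO MEET EXISTS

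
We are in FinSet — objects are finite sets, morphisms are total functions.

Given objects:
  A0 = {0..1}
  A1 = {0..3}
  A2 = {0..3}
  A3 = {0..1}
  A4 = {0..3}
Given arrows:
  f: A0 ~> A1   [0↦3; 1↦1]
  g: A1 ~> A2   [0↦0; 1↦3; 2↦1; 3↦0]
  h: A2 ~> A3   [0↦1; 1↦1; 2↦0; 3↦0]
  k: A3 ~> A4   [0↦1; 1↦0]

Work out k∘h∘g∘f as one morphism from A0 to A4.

Answer: [0↦0; 1↦1]

Derivation:
  0 f~>3 g~>0 h~>1 k~>0
  1 f~>1 g~>3 h~>0 k~>1
composite: [0↦0; 1↦1]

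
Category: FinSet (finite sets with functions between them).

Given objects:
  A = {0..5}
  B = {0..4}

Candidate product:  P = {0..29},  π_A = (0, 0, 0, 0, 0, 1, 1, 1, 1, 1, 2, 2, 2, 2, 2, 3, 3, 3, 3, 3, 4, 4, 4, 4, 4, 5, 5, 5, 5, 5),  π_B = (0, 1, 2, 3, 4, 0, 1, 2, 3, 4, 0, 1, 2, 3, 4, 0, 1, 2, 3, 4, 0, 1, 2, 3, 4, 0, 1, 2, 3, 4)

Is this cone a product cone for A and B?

|A|·|B| = 6·5 = 30;  |P| = 30
Check the pairing map k ↦ (π_A(k), π_B(k)):
  0 : (0,0)
  1 : (0,1)
  2 : (0,2)
  3 : (0,3)
  4 : (0,4)
  5 : (1,0)
  6 : (1,1)
  7 : (1,2)
  8 : (1,3)
  9 : (1,4)
  10 : (2,0)
  11 : (2,1)
  12 : (2,2)
  13 : (2,3)
  14 : (2,4)
  15 : (3,0)
  16 : (3,1)
  17 : (3,2)
  18 : (3,3)
  19 : (3,4)
  20 : (4,0)
  21 : (4,1)
  22 : (4,2)
  23 : (4,3)
  24 : (4,4)
  25 : (5,0)
  26 : (5,1)
  27 : (5,2)
  28 : (5,3)
  29 : (5,4)
distinct pairs in image: 30 / 30 needed
  → bijection onto A×B; projections well-typed.

Answer: VALID PRODUCT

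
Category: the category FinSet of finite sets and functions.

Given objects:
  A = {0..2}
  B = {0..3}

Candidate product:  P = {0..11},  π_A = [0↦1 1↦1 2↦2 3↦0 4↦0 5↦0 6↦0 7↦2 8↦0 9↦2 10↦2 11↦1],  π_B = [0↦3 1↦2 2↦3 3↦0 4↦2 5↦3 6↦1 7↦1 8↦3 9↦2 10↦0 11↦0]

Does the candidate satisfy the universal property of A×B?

|A|·|B| = 3·4 = 12;  |P| = 12
Check the pairing map k ↦ (π_A(k), π_B(k)):
  0 ↦ (1,3)
  1 ↦ (1,2)
  2 ↦ (2,3)
  3 ↦ (0,0)
  4 ↦ (0,2)
  5 ↦ (0,3)
  6 ↦ (0,1)
  7 ↦ (2,1)
  8 ↦ (0,3)  ✗ repeats pair of k=5
  9 ↦ (2,2)
  10 ↦ (2,0)
  11 ↦ (1,0)
distinct pairs in image: 11 / 12 needed
  → (0,3) hit at k=5 and k=8

Answer: NOT A VALID PRODUCT — duplicate pair at indices 8,5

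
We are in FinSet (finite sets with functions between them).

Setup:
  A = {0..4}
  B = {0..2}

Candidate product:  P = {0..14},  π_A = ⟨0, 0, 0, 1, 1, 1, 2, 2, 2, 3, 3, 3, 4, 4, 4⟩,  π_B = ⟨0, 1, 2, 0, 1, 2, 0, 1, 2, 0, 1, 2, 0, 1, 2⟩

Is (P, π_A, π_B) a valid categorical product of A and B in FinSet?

Answer: VALID PRODUCT

Trace:
|A|·|B| = 5·3 = 15;  |P| = 15
Check the pairing map k ↦ (π_A(k), π_B(k)):
  0 : (0,0)
  1 : (0,1)
  2 : (0,2)
  3 : (1,0)
  4 : (1,1)
  5 : (1,2)
  6 : (2,0)
  7 : (2,1)
  8 : (2,2)
  9 : (3,0)
  10 : (3,1)
  11 : (3,2)
  12 : (4,0)
  13 : (4,1)
  14 : (4,2)
distinct pairs in image: 15 / 15 needed
  → bijection onto A×B; projections well-typed.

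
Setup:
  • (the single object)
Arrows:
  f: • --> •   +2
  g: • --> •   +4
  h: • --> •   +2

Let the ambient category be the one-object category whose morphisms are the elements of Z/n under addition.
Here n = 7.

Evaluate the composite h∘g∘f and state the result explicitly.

  0 +2≡2 +4≡6 +2≡1  (mod 7)
⟦path⟧: +1

Answer: +1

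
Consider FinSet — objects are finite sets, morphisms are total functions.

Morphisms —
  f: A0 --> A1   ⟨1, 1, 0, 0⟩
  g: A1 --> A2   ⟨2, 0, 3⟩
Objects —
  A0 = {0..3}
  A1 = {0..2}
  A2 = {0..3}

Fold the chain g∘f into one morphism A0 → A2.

Answer: ⟨0, 0, 2, 2⟩

Trace:
  0 f-->1 g-->0
  1 f-->1 g-->0
  2 f-->0 g-->2
  3 f-->0 g-->2
⟦path⟧: ⟨0, 0, 2, 2⟩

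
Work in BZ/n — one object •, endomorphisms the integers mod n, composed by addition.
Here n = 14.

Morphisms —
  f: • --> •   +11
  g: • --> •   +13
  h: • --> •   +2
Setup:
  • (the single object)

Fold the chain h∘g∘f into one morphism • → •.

  0 +11≡11 +13≡10 +2≡12  (mod 14)
result: +12

Answer: +12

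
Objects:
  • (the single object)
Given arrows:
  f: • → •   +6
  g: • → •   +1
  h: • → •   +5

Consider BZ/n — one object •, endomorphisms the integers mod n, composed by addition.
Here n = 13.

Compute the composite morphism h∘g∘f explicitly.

  0 +6≡6 +1≡7 +5≡12  (mod 13)
result: +12

Answer: +12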